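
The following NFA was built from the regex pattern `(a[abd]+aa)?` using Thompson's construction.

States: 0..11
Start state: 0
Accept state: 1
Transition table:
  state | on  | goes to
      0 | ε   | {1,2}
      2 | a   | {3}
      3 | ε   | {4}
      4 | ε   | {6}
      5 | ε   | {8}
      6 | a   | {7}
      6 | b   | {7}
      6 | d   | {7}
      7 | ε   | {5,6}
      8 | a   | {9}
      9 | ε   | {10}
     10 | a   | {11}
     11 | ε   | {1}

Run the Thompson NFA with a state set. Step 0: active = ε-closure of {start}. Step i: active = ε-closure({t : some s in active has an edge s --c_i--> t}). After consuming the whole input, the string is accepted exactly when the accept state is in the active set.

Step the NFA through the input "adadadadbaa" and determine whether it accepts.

Answer: ACCEPT

Derivation:
S₀ = ε-closure({0}) = {0,1,2}
'a' @ 1: {3,4,6}
'd' @ 2: {5,6,7,8}
'a' @ 3: {5,6,7,8,9,10}
'd' @ 4: {5,6,7,8}
'a' @ 5: {5,6,7,8,9,10}
'd' @ 6: {5,6,7,8}
'a' @ 7: {5,6,7,8,9,10}
'd' @ 8: {5,6,7,8}
'b' @ 9: {5,6,7,8}
'a' @ 10: {5,6,7,8,9,10}
'a' @ 11: {1,5,6,7,8,9,10,11}  (accept∈set)
end set {1,5,6,7,8,9,10,11} — state 1 in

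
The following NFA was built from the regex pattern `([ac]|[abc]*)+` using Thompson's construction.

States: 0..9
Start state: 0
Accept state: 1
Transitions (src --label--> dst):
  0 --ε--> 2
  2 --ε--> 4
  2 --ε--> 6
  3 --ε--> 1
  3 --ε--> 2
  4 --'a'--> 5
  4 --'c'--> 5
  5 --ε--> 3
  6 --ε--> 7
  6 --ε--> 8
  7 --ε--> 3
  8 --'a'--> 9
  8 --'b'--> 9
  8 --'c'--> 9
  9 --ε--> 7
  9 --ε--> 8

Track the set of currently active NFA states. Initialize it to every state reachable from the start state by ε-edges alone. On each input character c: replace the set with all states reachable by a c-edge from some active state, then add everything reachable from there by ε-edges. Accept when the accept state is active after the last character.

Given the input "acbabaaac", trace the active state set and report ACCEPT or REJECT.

Answer: ACCEPT

Trace:
start: ε-closure({0}) = {0,1,2,3,4,6,7,8}
'a' @ 1: {1,2,3,4,5,6,7,8,9}  [accepting]
'c' @ 2: {1,2,3,4,5,6,7,8,9}  [accepting]
'b' @ 3: {1,2,3,4,6,7,8,9}  [accepting]
'a' @ 4: {1,2,3,4,5,6,7,8,9}  [accepting]
'b' @ 5: {1,2,3,4,6,7,8,9}  [accepting]
'a' @ 6: {1,2,3,4,5,6,7,8,9}  [accepting]
'a' @ 7: {1,2,3,4,5,6,7,8,9}  [accepting]
'a' @ 8: {1,2,3,4,5,6,7,8,9}  [accepting]
'c' @ 9: {1,2,3,4,5,6,7,8,9}  [accepting]
after full input: {1,2,3,4,5,6,7,8,9}  (accept=1 in)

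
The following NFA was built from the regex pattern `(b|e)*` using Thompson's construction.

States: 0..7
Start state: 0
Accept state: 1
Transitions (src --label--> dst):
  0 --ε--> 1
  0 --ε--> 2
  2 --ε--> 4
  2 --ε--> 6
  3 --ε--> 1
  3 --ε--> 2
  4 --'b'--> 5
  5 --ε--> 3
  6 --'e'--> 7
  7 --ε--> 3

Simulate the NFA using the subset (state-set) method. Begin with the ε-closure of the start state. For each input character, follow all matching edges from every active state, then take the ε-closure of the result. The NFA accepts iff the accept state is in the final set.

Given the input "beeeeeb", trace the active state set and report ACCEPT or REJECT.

Answer: ACCEPT

Trace:
start: ε-closure({0}) = {0,1,2,4,6}
'b' @ 1: {1,2,3,4,5,6}  (accept∈set)
'e' @ 2: {1,2,3,4,6,7}  (accept∈set)
'e' @ 3: {1,2,3,4,6,7}  (accept∈set)
'e' @ 4: {1,2,3,4,6,7}  (accept∈set)
'e' @ 5: {1,2,3,4,6,7}  (accept∈set)
'e' @ 6: {1,2,3,4,6,7}  (accept∈set)
'b' @ 7: {1,2,3,4,5,6}  (accept∈set)
after full input: {1,2,3,4,5,6}  (accept=1 in)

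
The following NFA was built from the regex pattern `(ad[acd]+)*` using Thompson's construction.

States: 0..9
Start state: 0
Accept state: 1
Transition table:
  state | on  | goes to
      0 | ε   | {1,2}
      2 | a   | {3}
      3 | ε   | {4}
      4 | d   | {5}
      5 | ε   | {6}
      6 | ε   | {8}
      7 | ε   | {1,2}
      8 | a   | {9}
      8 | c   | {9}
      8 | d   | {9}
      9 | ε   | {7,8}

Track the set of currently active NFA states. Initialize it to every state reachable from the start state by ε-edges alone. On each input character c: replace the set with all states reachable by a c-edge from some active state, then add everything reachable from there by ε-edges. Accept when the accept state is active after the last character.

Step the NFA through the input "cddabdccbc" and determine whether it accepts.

Answer: REJECT

Steps:
S₀ = ε-closure({0}) = {0,1,2}
'c' @ 1: {}  — no active states
rest 'ddabdccbc' ignored (set empty)
final: {}; accept 1 not in set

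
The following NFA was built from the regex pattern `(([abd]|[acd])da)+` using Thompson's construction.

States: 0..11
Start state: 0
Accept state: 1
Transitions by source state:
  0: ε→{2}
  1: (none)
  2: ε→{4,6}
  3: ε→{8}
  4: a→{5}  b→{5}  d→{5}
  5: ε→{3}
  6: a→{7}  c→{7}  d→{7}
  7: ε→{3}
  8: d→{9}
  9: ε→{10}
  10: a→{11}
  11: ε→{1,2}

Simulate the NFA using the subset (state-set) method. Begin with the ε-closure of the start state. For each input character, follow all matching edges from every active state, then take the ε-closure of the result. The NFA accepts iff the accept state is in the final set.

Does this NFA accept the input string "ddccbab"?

Answer: REJECT

Derivation:
initial (ε-close {0}): {0,2,4,6}
'd' @ 1: {3,5,7,8}
'd' @ 2: {9,10}
'c' @ 3: {}  — dead — no transitions
rest 'cbab' ignored (set empty)
final: {}; accept 1 not in set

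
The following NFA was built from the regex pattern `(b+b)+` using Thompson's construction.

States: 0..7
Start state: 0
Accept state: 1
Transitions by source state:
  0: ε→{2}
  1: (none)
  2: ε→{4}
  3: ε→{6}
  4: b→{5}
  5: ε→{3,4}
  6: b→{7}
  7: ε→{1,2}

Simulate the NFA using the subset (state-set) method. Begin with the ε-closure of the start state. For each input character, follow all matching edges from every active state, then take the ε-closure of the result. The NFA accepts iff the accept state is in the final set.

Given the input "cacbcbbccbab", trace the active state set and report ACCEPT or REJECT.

start: ε-closure({0}) = {0,2,4}
'c' @ 1: {}  — no active states
rest 'acbcbbccbab' ignored (set empty)
end set {} — state 1 not in

Answer: REJECT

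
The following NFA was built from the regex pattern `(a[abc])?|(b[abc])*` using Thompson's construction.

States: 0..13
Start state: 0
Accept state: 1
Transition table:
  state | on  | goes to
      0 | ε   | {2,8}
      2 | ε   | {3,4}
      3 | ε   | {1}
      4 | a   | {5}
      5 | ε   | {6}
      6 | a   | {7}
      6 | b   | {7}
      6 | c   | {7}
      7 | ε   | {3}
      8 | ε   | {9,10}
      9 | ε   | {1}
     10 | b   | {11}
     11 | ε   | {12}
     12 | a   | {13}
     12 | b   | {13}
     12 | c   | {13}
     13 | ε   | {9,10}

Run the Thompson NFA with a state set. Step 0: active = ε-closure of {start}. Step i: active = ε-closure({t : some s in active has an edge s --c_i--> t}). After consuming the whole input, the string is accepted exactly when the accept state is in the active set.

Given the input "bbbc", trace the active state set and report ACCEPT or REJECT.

Answer: ACCEPT

Steps:
S₀ = ε-closure({0}) = {0,1,2,3,4,8,9,10}
'b' @ 1: {11,12}
'b' @ 2: {1,9,10,13}  (accept∈set)
'b' @ 3: {11,12}
'c' @ 4: {1,9,10,13}  (accept∈set)
end set {1,9,10,13} — state 1 in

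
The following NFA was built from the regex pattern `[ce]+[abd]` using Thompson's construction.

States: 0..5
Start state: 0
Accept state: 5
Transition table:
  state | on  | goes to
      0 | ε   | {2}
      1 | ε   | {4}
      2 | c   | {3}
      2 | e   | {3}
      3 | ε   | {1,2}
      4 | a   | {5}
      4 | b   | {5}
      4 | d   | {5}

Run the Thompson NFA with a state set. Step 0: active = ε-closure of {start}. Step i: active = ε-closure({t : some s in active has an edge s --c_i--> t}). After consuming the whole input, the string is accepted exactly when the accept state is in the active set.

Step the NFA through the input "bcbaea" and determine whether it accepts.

Answer: REJECT

Derivation:
start: ε-closure({0}) = {0,2}
'b' @ 1: {}  — dead — no transitions
rest 'cbaea' ignored (set empty)
after full input: {}  (accept=5 not in)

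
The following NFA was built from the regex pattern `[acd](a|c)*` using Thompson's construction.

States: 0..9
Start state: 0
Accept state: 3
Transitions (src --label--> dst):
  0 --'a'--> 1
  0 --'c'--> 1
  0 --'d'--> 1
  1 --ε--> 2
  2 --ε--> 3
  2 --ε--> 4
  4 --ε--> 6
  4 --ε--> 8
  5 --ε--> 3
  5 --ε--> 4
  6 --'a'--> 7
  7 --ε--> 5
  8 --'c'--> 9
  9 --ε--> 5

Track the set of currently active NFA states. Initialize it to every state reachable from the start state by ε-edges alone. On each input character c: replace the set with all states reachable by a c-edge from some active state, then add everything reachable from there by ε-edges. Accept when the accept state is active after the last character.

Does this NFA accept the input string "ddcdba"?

Answer: REJECT

Trace:
initial (ε-close {0}): {0}
'd' @ 1: {1,2,3,4,6,8}  [accepting]
'd' @ 2: {}  — state set empty
rest 'cdba' ignored (set empty)
end set {} — state 3 not in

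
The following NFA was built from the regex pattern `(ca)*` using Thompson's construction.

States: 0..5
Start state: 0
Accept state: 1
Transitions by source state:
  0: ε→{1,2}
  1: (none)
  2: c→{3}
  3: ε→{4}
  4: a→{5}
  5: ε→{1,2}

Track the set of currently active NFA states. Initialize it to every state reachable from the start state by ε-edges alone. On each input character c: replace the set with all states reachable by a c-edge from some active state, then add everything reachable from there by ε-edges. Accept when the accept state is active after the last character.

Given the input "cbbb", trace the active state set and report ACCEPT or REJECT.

Answer: REJECT

Steps:
S₀ = ε-closure({0}) = {0,1,2}
'c' @ 1: {3,4}
'b' @ 2: {}  — no active states
rest 'bb' ignored (set empty)
end set {} — state 1 not in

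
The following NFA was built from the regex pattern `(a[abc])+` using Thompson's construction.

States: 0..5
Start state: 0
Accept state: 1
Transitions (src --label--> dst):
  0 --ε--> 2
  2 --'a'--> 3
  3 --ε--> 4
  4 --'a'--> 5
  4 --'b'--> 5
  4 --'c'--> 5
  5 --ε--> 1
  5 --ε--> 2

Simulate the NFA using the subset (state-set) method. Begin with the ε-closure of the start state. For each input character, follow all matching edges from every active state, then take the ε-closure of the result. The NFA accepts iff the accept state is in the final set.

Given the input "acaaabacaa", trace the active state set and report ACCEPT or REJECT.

initial (ε-close {0}): {0,2}
'a' @ 1: {3,4}
'c' @ 2: {1,2,5}  [accepting]
'a' @ 3: {3,4}
'a' @ 4: {1,2,5}  [accepting]
'a' @ 5: {3,4}
'b' @ 6: {1,2,5}  [accepting]
'a' @ 7: {3,4}
'c' @ 8: {1,2,5}  [accepting]
'a' @ 9: {3,4}
'a' @ 10: {1,2,5}  [accepting]
after full input: {1,2,5}  (accept=1 in)

Answer: ACCEPT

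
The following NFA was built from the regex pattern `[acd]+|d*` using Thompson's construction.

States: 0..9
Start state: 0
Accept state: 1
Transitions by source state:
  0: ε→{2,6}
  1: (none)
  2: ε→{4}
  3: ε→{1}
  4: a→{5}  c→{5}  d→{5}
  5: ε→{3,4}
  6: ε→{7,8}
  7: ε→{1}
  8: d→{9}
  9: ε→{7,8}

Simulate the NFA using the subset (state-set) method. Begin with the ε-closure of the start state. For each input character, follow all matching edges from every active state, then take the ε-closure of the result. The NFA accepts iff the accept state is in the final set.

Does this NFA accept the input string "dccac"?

start: ε-closure({0}) = {0,1,2,4,6,7,8}
'd' @ 1: {1,3,4,5,7,8,9}  (accept∈set)
'c' @ 2: {1,3,4,5}  (accept∈set)
'c' @ 3: {1,3,4,5}  (accept∈set)
'a' @ 4: {1,3,4,5}  (accept∈set)
'c' @ 5: {1,3,4,5}  (accept∈set)
end set {1,3,4,5} — state 1 in

Answer: ACCEPT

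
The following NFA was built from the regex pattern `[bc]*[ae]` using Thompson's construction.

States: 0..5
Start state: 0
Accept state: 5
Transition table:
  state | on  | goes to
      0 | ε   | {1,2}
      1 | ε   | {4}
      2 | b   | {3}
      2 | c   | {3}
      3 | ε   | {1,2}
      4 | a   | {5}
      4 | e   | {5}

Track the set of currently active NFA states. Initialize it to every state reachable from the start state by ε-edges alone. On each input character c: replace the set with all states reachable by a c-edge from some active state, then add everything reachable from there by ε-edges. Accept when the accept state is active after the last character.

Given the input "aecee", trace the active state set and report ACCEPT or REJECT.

initial (ε-close {0}): {0,1,2,4}
'a' @ 1: {5}  (accept∈set)
'e' @ 2: {}  — dead — no transitions
rest 'cee' ignored (set empty)
end set {} — state 5 not in

Answer: REJECT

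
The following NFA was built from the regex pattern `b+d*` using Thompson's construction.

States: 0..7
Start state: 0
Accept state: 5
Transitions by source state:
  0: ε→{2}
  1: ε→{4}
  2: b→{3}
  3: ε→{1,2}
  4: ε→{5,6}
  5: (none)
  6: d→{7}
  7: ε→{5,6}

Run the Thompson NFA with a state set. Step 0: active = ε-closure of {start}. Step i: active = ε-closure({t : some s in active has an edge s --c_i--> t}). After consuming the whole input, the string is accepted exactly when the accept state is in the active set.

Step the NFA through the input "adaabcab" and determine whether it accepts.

Answer: REJECT

Derivation:
start: ε-closure({0}) = {0,2}
'a' @ 1: {}  — state set empty
rest 'daabcab' ignored (set empty)
final: {}; accept 5 not in set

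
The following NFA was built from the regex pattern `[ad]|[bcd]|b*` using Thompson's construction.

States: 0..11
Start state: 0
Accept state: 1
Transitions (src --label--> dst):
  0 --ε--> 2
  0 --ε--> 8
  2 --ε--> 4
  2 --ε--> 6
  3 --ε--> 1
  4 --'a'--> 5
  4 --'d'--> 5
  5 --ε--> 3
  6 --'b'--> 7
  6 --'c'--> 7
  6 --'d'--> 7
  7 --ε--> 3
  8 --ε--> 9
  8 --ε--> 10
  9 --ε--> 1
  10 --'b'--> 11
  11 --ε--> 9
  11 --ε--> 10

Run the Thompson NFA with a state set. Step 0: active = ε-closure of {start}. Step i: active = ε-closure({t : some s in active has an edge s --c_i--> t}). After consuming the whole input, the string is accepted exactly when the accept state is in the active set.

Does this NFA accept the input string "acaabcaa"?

Answer: REJECT

Steps:
initial (ε-close {0}): {0,1,2,4,6,8,9,10}
'a' @ 1: {1,3,5}  [accepting]
'c' @ 2: {}  — state set empty
rest 'aabcaa' ignored (set empty)
after full input: {}  (accept=1 not in)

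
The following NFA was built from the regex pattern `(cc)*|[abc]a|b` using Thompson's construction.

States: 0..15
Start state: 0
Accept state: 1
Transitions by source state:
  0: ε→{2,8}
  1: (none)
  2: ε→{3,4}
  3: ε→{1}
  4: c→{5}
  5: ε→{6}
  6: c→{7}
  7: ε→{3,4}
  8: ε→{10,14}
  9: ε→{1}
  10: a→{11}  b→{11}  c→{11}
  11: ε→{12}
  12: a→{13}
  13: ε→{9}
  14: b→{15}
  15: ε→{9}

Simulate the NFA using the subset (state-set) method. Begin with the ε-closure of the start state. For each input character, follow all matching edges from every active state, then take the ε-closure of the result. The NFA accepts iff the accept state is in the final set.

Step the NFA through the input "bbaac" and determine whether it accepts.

Answer: REJECT

Steps:
initial (ε-close {0}): {0,1,2,3,4,8,10,14}
'b' @ 1: {1,9,11,12,15}  (accept∈set)
'b' @ 2: {}  — dead — no transitions
rest 'aac' ignored (set empty)
after full input: {}  (accept=1 not in)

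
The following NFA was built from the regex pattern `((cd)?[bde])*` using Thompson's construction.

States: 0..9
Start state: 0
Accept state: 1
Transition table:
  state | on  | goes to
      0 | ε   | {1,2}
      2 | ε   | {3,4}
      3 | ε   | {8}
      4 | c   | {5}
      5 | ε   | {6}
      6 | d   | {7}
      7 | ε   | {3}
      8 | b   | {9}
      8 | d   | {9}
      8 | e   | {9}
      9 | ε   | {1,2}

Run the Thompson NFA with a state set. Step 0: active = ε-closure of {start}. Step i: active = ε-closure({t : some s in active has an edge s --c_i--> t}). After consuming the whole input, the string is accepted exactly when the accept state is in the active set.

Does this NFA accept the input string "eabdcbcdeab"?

start: ε-closure({0}) = {0,1,2,3,4,8}
'e' @ 1: {1,2,3,4,8,9}  ✓accept
'a' @ 2: {}  — state set empty
rest 'bdcbcdeab' ignored (set empty)
end set {} — state 1 not in

Answer: REJECT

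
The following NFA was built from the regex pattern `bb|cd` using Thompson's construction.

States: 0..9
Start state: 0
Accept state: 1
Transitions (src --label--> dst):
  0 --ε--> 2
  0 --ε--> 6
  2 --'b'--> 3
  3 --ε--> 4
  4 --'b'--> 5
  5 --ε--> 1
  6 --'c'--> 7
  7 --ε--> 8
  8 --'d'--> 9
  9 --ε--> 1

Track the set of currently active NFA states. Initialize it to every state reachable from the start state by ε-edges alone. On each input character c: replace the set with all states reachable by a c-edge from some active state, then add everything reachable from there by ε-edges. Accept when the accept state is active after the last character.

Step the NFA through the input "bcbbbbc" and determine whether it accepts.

initial (ε-close {0}): {0,2,6}
'b' @ 1: {3,4}
'c' @ 2: {}  — dead — no transitions
rest 'bbbbc' ignored (set empty)
final: {}; accept 1 not in set

Answer: REJECT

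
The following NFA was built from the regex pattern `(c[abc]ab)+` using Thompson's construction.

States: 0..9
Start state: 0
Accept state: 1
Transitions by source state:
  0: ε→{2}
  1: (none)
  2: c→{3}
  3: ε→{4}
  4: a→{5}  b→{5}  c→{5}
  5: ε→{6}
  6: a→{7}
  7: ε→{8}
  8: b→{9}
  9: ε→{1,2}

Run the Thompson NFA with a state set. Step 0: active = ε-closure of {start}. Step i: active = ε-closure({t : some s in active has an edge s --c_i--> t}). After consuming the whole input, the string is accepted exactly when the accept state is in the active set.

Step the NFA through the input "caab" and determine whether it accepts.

Answer: ACCEPT

Derivation:
initial (ε-close {0}): {0,2}
'c' @ 1: {3,4}
'a' @ 2: {5,6}
'a' @ 3: {7,8}
'b' @ 4: {1,2,9}  (accept∈set)
end set {1,2,9} — state 1 in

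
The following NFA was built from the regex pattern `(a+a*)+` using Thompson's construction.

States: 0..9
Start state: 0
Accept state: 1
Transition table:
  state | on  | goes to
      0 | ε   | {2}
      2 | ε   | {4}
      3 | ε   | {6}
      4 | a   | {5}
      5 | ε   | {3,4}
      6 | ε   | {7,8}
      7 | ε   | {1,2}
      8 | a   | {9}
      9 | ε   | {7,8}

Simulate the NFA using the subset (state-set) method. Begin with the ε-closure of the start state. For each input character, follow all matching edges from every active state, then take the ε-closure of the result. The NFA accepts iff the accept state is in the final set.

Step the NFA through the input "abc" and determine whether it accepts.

S₀ = ε-closure({0}) = {0,2,4}
'a' @ 1: {1,2,3,4,5,6,7,8}  [accepting]
'b' @ 2: {}  — state set empty
rest 'c' ignored (set empty)
after full input: {}  (accept=1 not in)

Answer: REJECT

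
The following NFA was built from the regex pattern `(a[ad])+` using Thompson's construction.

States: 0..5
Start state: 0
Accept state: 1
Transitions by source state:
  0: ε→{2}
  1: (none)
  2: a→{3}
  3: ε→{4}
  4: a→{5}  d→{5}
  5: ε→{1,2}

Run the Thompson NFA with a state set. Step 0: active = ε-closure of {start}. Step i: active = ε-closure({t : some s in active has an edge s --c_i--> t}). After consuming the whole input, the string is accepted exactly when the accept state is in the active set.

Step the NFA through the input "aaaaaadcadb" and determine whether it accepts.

S₀ = ε-closure({0}) = {0,2}
'a' @ 1: {3,4}
'a' @ 2: {1,2,5}  ✓accept
'a' @ 3: {3,4}
'a' @ 4: {1,2,5}  ✓accept
'a' @ 5: {3,4}
'a' @ 6: {1,2,5}  ✓accept
'd' @ 7: {}  — state set empty
rest 'cadb' ignored (set empty)
end set {} — state 1 not in

Answer: REJECT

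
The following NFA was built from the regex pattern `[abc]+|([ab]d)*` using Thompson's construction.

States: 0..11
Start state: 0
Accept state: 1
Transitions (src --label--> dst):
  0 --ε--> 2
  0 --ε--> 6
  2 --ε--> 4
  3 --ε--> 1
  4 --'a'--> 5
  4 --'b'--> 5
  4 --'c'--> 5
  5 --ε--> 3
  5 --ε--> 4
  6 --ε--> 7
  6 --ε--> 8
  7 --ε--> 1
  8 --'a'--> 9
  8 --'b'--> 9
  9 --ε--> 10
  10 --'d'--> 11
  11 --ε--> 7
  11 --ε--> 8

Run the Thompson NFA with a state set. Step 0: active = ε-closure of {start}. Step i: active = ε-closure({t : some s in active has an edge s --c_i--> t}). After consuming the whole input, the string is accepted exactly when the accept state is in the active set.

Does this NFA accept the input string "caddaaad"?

S₀ = ε-closure({0}) = {0,1,2,4,6,7,8}
'c' @ 1: {1,3,4,5}  ✓accept
'a' @ 2: {1,3,4,5}  ✓accept
'd' @ 3: {}  — no active states
rest 'daaad' ignored (set empty)
final: {}; accept 1 not in set

Answer: REJECT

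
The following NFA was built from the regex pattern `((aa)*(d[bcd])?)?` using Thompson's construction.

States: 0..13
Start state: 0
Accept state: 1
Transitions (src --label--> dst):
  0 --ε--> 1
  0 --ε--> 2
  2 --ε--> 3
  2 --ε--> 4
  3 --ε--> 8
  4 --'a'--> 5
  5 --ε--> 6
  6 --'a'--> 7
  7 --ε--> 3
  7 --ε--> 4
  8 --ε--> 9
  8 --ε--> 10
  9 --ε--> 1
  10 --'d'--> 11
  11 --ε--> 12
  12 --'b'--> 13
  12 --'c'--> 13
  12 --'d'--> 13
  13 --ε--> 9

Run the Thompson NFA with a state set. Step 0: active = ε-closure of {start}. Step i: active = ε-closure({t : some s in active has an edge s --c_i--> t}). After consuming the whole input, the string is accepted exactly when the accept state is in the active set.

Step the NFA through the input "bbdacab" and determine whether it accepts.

Answer: REJECT

Steps:
initial (ε-close {0}): {0,1,2,3,4,8,9,10}
'b' @ 1: {}  — dead — no transitions
rest 'bdacab' ignored (set empty)
after full input: {}  (accept=1 not in)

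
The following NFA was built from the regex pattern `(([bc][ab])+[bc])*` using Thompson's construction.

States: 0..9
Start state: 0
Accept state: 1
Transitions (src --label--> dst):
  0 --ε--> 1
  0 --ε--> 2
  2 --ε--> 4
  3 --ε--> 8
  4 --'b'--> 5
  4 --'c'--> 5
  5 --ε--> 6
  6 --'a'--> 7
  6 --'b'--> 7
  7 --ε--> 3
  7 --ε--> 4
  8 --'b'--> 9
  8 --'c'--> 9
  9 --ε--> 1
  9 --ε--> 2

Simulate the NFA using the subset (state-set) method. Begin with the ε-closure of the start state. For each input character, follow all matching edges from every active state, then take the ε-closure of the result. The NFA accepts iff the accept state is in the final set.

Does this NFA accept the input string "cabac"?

Answer: ACCEPT

Derivation:
S₀ = ε-closure({0}) = {0,1,2,4}
'c' @ 1: {5,6}
'a' @ 2: {3,4,7,8}
'b' @ 3: {1,2,4,5,6,9}  (accept∈set)
'a' @ 4: {3,4,7,8}
'c' @ 5: {1,2,4,5,6,9}  (accept∈set)
after full input: {1,2,4,5,6,9}  (accept=1 in)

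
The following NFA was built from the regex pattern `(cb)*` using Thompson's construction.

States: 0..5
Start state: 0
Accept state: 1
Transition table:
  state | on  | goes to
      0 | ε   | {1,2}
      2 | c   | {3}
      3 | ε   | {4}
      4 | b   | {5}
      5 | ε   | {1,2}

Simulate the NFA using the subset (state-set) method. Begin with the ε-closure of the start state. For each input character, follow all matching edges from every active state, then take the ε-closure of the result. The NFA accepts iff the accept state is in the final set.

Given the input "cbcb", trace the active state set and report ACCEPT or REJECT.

start: ε-closure({0}) = {0,1,2}
'c' @ 1: {3,4}
'b' @ 2: {1,2,5}  [accepting]
'c' @ 3: {3,4}
'b' @ 4: {1,2,5}  [accepting]
after full input: {1,2,5}  (accept=1 in)

Answer: ACCEPT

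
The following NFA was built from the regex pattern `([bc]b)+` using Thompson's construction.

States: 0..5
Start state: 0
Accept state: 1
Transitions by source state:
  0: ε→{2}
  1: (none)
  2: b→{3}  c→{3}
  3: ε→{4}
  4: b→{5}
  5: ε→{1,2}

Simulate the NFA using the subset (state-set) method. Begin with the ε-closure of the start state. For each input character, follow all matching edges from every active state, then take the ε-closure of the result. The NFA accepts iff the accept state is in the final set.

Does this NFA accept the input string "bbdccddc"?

Answer: REJECT

Trace:
S₀ = ε-closure({0}) = {0,2}
'b' @ 1: {3,4}
'b' @ 2: {1,2,5}  ✓accept
'd' @ 3: {}  — state set empty
rest 'ccddc' ignored (set empty)
after full input: {}  (accept=1 not in)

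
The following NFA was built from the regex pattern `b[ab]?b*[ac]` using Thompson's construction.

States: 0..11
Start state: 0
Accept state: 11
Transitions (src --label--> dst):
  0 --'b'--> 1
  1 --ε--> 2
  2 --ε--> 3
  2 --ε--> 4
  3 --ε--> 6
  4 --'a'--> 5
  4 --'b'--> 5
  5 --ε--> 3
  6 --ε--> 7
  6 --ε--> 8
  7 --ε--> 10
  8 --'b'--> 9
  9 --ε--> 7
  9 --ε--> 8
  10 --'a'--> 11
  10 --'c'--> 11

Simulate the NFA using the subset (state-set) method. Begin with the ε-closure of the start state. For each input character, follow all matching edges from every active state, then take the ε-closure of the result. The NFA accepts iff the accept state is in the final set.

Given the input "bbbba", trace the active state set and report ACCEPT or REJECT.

start: ε-closure({0}) = {0}
'b' @ 1: {1,2,3,4,6,7,8,10}
'b' @ 2: {3,5,6,7,8,9,10}
'b' @ 3: {7,8,9,10}
'b' @ 4: {7,8,9,10}
'a' @ 5: {11}  [accepting]
final: {11}; accept 11 in set

Answer: ACCEPT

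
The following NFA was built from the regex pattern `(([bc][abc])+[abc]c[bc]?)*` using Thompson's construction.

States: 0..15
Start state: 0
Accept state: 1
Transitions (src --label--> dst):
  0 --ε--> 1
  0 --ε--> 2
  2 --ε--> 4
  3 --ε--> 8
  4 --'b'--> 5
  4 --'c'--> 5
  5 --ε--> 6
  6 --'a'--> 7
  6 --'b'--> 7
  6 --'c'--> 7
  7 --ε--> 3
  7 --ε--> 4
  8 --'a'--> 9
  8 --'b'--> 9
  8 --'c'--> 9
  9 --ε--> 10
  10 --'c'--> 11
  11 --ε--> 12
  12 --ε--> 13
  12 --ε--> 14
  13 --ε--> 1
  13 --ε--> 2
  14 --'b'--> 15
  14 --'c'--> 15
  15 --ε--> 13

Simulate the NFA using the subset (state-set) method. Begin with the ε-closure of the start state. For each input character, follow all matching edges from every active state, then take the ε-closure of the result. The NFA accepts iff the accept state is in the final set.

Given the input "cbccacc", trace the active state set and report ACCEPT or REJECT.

Answer: ACCEPT

Trace:
initial (ε-close {0}): {0,1,2,4}
'c' @ 1: {5,6}
'b' @ 2: {3,4,7,8}
'c' @ 3: {5,6,9,10}
'c' @ 4: {1,2,3,4,7,8,11,12,13,14}  ✓accept
'a' @ 5: {9,10}
'c' @ 6: {1,2,4,11,12,13,14}  ✓accept
'c' @ 7: {1,2,4,5,6,13,15}  ✓accept
end set {1,2,4,5,6,13,15} — state 1 in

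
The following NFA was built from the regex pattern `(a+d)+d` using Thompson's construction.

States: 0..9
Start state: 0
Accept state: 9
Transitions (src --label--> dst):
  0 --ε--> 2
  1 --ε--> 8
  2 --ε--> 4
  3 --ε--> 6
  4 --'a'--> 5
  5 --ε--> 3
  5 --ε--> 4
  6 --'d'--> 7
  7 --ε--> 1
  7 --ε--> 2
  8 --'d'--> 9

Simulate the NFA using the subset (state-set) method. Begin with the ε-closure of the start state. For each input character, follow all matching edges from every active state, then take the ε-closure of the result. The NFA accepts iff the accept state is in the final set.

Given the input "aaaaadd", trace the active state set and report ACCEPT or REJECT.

Answer: ACCEPT

Derivation:
initial (ε-close {0}): {0,2,4}
'a' @ 1: {3,4,5,6}
'a' @ 2: {3,4,5,6}
'a' @ 3: {3,4,5,6}
'a' @ 4: {3,4,5,6}
'a' @ 5: {3,4,5,6}
'd' @ 6: {1,2,4,7,8}
'd' @ 7: {9}  ✓accept
final: {9}; accept 9 in set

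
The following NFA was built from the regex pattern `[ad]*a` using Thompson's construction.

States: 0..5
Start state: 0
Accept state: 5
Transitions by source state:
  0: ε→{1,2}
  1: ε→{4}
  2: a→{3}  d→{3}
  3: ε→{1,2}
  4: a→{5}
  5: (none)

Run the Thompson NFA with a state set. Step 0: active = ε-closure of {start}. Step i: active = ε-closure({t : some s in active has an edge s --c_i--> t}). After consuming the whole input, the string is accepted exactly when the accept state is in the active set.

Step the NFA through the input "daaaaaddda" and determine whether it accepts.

Answer: ACCEPT

Trace:
S₀ = ε-closure({0}) = {0,1,2,4}
'd' @ 1: {1,2,3,4}
'a' @ 2: {1,2,3,4,5}  ✓accept
'a' @ 3: {1,2,3,4,5}  ✓accept
'a' @ 4: {1,2,3,4,5}  ✓accept
'a' @ 5: {1,2,3,4,5}  ✓accept
'a' @ 6: {1,2,3,4,5}  ✓accept
'd' @ 7: {1,2,3,4}
'd' @ 8: {1,2,3,4}
'd' @ 9: {1,2,3,4}
'a' @ 10: {1,2,3,4,5}  ✓accept
end set {1,2,3,4,5} — state 5 in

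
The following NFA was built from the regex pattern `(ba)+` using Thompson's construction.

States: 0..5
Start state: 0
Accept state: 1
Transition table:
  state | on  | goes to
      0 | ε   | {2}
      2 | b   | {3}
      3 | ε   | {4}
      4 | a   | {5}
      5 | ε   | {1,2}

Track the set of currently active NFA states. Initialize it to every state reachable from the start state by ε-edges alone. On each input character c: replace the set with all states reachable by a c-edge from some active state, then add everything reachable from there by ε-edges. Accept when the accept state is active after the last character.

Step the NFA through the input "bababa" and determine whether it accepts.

Answer: ACCEPT

Derivation:
start: ε-closure({0}) = {0,2}
'b' @ 1: {3,4}
'a' @ 2: {1,2,5}  (accept∈set)
'b' @ 3: {3,4}
'a' @ 4: {1,2,5}  (accept∈set)
'b' @ 5: {3,4}
'a' @ 6: {1,2,5}  (accept∈set)
after full input: {1,2,5}  (accept=1 in)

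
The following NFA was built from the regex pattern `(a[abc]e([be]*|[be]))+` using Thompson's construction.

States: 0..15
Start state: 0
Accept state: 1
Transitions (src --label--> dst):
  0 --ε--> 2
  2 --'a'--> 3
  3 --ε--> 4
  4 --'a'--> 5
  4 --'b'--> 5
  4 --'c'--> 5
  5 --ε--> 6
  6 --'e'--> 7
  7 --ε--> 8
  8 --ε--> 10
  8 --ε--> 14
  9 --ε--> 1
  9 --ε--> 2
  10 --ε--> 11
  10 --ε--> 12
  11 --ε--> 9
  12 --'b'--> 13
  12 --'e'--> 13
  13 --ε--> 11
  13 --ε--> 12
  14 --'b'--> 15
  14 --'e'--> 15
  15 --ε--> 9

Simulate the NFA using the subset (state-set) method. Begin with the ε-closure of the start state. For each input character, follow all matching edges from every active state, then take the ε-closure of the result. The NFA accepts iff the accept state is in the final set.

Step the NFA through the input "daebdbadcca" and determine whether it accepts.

Answer: REJECT

Trace:
initial (ε-close {0}): {0,2}
'd' @ 1: {}  — dead — no transitions
rest 'aebdbadcca' ignored (set empty)
final: {}; accept 1 not in set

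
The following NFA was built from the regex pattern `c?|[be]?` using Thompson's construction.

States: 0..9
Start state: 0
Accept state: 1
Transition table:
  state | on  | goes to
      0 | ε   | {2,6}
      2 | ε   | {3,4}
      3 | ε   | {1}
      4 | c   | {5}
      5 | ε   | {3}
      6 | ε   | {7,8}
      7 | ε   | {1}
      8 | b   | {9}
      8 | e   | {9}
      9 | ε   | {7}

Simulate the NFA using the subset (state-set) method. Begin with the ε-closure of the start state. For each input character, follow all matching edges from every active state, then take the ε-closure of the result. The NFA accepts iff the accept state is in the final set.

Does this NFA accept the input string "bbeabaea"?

initial (ε-close {0}): {0,1,2,3,4,6,7,8}
'b' @ 1: {1,7,9}  ✓accept
'b' @ 2: {}  — dead — no transitions
rest 'eabaea' ignored (set empty)
after full input: {}  (accept=1 not in)

Answer: REJECT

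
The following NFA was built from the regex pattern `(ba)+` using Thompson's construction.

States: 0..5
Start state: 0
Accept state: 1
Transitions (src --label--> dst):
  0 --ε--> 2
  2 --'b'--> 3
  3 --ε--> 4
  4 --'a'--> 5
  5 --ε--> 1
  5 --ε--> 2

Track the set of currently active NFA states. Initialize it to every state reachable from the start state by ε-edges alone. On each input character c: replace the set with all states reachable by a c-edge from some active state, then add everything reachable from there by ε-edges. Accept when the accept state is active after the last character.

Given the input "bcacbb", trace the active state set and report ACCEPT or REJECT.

Answer: REJECT

Steps:
initial (ε-close {0}): {0,2}
'b' @ 1: {3,4}
'c' @ 2: {}  — dead — no transitions
rest 'acbb' ignored (set empty)
after full input: {}  (accept=1 not in)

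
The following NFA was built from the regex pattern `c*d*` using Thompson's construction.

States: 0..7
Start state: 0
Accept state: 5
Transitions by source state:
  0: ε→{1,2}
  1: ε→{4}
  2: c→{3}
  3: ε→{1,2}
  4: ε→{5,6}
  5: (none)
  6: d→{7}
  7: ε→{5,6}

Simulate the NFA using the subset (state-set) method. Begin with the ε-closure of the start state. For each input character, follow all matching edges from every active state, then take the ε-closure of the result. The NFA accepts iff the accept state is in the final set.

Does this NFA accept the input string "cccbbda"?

Answer: REJECT

Trace:
start: ε-closure({0}) = {0,1,2,4,5,6}
'c' @ 1: {1,2,3,4,5,6}  ✓accept
'c' @ 2: {1,2,3,4,5,6}  ✓accept
'c' @ 3: {1,2,3,4,5,6}  ✓accept
'b' @ 4: {}  — no active states
rest 'bda' ignored (set empty)
after full input: {}  (accept=5 not in)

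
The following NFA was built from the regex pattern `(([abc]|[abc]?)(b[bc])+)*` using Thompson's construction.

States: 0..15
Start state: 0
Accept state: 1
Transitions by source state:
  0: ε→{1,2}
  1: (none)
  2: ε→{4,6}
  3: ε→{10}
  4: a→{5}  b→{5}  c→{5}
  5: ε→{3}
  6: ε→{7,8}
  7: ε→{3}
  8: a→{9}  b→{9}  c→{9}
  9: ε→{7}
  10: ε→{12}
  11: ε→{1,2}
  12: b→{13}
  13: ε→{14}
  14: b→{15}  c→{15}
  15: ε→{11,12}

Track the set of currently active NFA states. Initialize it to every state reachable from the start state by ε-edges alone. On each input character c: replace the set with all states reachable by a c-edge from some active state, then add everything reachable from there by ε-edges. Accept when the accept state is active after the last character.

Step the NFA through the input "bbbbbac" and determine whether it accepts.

S₀ = ε-closure({0}) = {0,1,2,3,4,6,7,8,10,12}
'b' @ 1: {3,5,7,9,10,12,13,14}
'b' @ 2: {1,2,3,4,6,7,8,10,11,12,13,14,15}  [accepting]
'b' @ 3: {1,2,3,4,5,6,7,8,9,10,11,12,13,14,15}  [accepting]
'b' @ 4: {1,2,3,4,5,6,7,8,9,10,11,12,13,14,15}  [accepting]
'b' @ 5: {1,2,3,4,5,6,7,8,9,10,11,12,13,14,15}  [accepting]
'a' @ 6: {3,5,7,9,10,12}
'c' @ 7: {}  — state set empty
final: {}; accept 1 not in set

Answer: REJECT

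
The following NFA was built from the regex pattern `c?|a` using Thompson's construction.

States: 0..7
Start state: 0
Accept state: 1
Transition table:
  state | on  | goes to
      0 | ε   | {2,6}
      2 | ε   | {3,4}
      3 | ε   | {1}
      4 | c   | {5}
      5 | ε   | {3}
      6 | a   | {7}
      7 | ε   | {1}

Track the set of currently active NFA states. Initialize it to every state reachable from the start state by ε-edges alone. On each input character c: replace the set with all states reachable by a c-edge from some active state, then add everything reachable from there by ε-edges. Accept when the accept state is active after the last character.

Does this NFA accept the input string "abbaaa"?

Answer: REJECT

Trace:
initial (ε-close {0}): {0,1,2,3,4,6}
'a' @ 1: {1,7}  (accept∈set)
'b' @ 2: {}  — dead — no transitions
rest 'baaa' ignored (set empty)
final: {}; accept 1 not in set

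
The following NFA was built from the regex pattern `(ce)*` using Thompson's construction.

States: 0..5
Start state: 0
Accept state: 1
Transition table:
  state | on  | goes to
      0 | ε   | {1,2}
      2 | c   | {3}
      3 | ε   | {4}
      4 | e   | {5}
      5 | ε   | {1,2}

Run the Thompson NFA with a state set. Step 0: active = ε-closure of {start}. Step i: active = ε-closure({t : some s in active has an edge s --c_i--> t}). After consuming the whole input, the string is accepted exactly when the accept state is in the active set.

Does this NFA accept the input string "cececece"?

start: ε-closure({0}) = {0,1,2}
'c' @ 1: {3,4}
'e' @ 2: {1,2,5}  [accepting]
'c' @ 3: {3,4}
'e' @ 4: {1,2,5}  [accepting]
'c' @ 5: {3,4}
'e' @ 6: {1,2,5}  [accepting]
'c' @ 7: {3,4}
'e' @ 8: {1,2,5}  [accepting]
end set {1,2,5} — state 1 in

Answer: ACCEPT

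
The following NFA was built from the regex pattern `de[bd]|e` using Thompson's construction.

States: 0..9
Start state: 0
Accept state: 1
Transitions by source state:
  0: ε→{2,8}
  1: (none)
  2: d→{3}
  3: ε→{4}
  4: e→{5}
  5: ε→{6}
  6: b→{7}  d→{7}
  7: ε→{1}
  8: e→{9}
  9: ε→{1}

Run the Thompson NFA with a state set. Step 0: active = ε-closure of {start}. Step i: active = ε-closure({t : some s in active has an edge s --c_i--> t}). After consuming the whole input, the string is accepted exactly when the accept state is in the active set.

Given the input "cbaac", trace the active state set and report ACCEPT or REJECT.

start: ε-closure({0}) = {0,2,8}
'c' @ 1: {}  — no active states
rest 'baac' ignored (set empty)
after full input: {}  (accept=1 not in)

Answer: REJECT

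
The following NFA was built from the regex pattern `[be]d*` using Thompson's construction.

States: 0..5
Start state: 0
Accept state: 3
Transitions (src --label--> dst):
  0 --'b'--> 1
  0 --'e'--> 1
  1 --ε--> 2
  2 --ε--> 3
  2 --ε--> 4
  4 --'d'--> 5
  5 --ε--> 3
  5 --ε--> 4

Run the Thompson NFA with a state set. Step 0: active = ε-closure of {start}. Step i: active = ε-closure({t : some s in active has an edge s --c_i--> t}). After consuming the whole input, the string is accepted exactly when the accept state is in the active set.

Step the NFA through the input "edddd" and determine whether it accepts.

Answer: ACCEPT

Derivation:
start: ε-closure({0}) = {0}
'e' @ 1: {1,2,3,4}  [accepting]
'd' @ 2: {3,4,5}  [accepting]
'd' @ 3: {3,4,5}  [accepting]
'd' @ 4: {3,4,5}  [accepting]
'd' @ 5: {3,4,5}  [accepting]
final: {3,4,5}; accept 3 in set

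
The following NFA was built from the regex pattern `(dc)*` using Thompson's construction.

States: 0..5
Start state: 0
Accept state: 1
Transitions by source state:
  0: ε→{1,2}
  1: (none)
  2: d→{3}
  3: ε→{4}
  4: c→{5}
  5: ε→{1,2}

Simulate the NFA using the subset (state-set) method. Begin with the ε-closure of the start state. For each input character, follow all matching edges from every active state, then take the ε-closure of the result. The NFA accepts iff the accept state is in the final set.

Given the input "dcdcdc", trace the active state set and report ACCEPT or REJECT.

initial (ε-close {0}): {0,1,2}
'd' @ 1: {3,4}
'c' @ 2: {1,2,5}  [accepting]
'd' @ 3: {3,4}
'c' @ 4: {1,2,5}  [accepting]
'd' @ 5: {3,4}
'c' @ 6: {1,2,5}  [accepting]
after full input: {1,2,5}  (accept=1 in)

Answer: ACCEPT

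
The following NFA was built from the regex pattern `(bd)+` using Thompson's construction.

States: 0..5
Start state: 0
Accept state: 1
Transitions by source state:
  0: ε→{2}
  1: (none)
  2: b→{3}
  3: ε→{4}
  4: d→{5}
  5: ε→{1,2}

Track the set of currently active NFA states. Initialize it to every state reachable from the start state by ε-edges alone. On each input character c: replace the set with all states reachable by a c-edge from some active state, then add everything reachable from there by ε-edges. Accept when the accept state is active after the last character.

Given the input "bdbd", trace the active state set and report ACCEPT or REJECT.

start: ε-closure({0}) = {0,2}
'b' @ 1: {3,4}
'd' @ 2: {1,2,5}  ✓accept
'b' @ 3: {3,4}
'd' @ 4: {1,2,5}  ✓accept
end set {1,2,5} — state 1 in

Answer: ACCEPT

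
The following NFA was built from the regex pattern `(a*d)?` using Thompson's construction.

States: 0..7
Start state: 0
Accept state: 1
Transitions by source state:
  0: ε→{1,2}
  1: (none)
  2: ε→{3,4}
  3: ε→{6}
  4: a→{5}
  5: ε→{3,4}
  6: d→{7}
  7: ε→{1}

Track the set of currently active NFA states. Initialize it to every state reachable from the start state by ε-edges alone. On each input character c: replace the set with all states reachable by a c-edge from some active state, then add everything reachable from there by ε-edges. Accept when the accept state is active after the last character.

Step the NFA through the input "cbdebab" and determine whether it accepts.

Answer: REJECT

Steps:
S₀ = ε-closure({0}) = {0,1,2,3,4,6}
'c' @ 1: {}  — state set empty
rest 'bdebab' ignored (set empty)
final: {}; accept 1 not in set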